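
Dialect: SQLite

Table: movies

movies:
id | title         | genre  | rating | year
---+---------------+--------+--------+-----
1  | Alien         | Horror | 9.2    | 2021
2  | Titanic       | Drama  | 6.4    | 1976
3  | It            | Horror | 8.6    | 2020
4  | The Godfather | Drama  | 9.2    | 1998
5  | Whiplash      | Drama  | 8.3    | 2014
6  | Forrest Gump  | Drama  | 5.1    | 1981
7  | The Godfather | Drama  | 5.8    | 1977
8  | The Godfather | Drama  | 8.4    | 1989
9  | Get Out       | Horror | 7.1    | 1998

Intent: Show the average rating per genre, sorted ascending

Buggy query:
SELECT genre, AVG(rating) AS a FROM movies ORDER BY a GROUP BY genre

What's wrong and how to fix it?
Bug: ORDER BY appears before GROUP BY; SQL clause order requires GROUP BY first

Fix: Move ORDER BY to the end, after GROUP BY

Corrected query:
SELECT genre, AVG(rating) AS a FROM movies GROUP BY genre ORDER BY a

Result:
genre  | a  
-------+----
Drama  | 7.2
Horror | 8.3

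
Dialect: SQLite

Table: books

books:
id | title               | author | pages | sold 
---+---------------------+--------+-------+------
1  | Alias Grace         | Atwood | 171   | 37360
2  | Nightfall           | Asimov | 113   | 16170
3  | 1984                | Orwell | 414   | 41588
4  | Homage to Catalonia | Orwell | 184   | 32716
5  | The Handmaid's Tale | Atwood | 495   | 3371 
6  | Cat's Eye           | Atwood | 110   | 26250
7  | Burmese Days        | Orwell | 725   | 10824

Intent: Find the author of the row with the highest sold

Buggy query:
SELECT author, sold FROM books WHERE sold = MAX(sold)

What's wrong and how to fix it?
Bug: WHERE is evaluated per row; an aggregate over the whole table isn't defined there

Fix: Wrap MAX in a scalar subquery so WHERE compares against a single value

Corrected query:
SELECT author, sold FROM books WHERE sold = (SELECT MAX(sold) FROM books)

Result:
author | sold 
-------+------
Orwell | 41588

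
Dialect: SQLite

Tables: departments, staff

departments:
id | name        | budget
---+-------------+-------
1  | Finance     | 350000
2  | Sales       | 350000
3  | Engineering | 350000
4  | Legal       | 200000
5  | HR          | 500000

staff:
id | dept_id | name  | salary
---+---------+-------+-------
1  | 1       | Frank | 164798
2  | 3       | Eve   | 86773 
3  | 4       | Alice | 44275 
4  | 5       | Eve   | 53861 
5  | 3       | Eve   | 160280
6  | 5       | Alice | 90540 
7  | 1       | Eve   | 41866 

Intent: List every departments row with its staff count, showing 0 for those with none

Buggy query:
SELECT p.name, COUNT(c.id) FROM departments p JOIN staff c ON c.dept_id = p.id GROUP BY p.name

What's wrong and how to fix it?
Bug: An inner join excludes parents with zero children

Fix: Use LEFT JOIN so parents without children still appear (COUNT(c.id) gives 0)

Corrected query:
SELECT p.name, COUNT(c.id) FROM departments p LEFT JOIN staff c ON c.dept_id = p.id GROUP BY p.name

Result:
name        | COUNT(c.id)
------------+------------
Engineering | 2          
Finance     | 2          
HR          | 2          
Legal       | 1          
Sales       | 0          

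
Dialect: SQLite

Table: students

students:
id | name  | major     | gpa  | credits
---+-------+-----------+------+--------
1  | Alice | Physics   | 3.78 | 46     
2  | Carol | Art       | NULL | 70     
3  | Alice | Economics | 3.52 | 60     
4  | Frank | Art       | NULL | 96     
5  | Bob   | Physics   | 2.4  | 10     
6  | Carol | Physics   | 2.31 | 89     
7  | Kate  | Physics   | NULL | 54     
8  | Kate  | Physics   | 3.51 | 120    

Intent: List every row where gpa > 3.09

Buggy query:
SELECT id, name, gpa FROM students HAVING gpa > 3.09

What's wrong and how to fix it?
Bug: This is a non-aggregate query (no GROUP BY, no aggregates), so in SQLite the HAVING clause is invalid here; a row-level condition belongs in WHERE

Fix: Replace HAVING with WHERE since the condition applies to individual rows

Corrected query:
SELECT id, name, gpa FROM students WHERE gpa > 3.09

Result:
id | name  | gpa 
---+-------+-----
1  | Alice | 3.78
3  | Alice | 3.52
8  | Kate  | 3.51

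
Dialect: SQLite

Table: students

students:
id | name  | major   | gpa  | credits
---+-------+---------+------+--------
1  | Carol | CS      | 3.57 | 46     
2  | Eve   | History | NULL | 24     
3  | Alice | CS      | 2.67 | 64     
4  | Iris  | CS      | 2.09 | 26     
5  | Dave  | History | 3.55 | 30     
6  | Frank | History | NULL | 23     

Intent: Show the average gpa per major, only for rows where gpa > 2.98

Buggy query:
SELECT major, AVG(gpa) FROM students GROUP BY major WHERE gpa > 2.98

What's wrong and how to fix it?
Bug: Row-level WHERE must come before GROUP BY in the clause order

Fix: Move the WHERE clause before GROUP BY

Corrected query:
SELECT major, AVG(gpa) FROM students WHERE gpa > 2.98 GROUP BY major

Result:
major   | AVG(gpa)
--------+---------
CS      | 3.57    
History | 3.55    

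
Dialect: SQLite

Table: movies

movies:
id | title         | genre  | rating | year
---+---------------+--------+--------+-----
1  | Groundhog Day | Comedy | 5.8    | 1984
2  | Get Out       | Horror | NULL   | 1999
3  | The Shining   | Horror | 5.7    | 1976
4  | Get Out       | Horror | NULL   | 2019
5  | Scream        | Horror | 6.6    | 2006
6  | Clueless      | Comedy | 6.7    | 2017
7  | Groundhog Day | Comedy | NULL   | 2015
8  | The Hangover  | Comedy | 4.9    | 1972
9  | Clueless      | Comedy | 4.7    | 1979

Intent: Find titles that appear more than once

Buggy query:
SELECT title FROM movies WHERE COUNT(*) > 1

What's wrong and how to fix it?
Bug: COUNT(*) is an aggregate and cannot be used in WHERE

Fix: GROUP BY title, then filter groups with HAVING COUNT(*) > 1

Corrected query:
SELECT title FROM movies GROUP BY title HAVING COUNT(*) > 1

Result:
title        
-------------
Clueless     
Get Out      
Groundhog Day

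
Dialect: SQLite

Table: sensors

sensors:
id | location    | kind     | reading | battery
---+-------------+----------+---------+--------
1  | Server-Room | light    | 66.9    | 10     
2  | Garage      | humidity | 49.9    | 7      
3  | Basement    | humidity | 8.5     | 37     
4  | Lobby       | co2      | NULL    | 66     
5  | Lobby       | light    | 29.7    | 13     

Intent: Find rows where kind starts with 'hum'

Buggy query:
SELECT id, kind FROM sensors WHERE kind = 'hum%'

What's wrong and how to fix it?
Bug: '=' compares the literal string including the % character; pattern matching needs LIKE

Fix: Replace '=' with LIKE so 'hum%' is treated as a pattern

Corrected query:
SELECT id, kind FROM sensors WHERE kind LIKE 'hum%'

Result:
id | kind    
---+---------
2  | humidity
3  | humidity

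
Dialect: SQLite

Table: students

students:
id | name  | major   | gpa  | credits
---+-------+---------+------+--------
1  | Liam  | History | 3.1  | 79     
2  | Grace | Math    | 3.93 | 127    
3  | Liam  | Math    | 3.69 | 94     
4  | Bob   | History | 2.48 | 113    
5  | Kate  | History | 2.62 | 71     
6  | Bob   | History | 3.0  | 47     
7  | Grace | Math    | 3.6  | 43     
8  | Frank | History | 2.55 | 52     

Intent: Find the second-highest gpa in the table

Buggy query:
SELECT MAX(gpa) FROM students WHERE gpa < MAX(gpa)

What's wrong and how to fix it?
Bug: The inner MAX is an aggregate inside WHERE, which is not allowed

Fix: Put the inner MAX in a scalar subquery

Corrected query:
SELECT MAX(gpa) FROM students WHERE gpa < (SELECT MAX(gpa) FROM students)

Result:
MAX(gpa)
--------
3.69    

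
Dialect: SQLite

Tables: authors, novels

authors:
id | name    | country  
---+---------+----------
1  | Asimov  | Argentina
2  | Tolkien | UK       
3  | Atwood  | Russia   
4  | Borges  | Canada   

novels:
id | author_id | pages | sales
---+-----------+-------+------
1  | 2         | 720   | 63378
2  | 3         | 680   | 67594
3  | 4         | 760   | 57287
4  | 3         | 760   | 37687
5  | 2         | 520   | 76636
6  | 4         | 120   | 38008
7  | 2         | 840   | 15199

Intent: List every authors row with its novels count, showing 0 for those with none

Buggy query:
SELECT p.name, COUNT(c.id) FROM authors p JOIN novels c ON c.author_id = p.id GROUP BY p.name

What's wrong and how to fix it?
Bug: INNER JOIN drops authors rows that have no matching novels rows

Fix: Use LEFT JOIN so parents without children still appear (COUNT(c.id) gives 0)

Corrected query:
SELECT p.name, COUNT(c.id) FROM authors p LEFT JOIN novels c ON c.author_id = p.id GROUP BY p.name

Result:
name    | COUNT(c.id)
--------+------------
Asimov  | 0          
Atwood  | 2          
Borges  | 2          
Tolkien | 3          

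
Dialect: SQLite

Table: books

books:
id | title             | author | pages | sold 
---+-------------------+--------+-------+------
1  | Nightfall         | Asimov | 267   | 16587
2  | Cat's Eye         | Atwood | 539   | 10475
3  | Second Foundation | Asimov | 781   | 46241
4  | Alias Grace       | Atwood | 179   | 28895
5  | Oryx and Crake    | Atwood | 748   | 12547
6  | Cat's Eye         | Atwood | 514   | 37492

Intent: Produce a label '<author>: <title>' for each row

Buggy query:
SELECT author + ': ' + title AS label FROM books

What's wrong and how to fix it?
Bug: SQLite uses || for string concatenation; + coerces text to numbers (yielding 0)

Fix: Use the || operator for string concatenation

Corrected query:
SELECT author || ': ' || title AS label FROM books

Result:
label                    
-------------------------
Asimov: Nightfall        
Atwood: Cat's Eye        
Asimov: Second Foundation
Atwood: Alias Grace      
Atwood: Oryx and Crake   
Atwood: Cat's Eye        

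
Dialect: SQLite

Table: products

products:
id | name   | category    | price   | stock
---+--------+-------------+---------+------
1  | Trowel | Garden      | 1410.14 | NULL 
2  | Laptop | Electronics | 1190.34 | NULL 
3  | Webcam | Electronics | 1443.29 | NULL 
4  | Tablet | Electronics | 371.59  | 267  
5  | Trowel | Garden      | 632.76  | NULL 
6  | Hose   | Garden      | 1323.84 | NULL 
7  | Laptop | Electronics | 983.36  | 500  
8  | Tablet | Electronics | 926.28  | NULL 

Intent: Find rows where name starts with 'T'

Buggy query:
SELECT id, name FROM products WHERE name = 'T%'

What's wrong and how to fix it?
Bug: '=' compares the literal string including the % character; pattern matching needs LIKE

Fix: Use LIKE for wildcard pattern matching

Corrected query:
SELECT id, name FROM products WHERE name LIKE 'T%'

Result:
id | name  
---+-------
1  | Trowel
4  | Tablet
5  | Trowel
8  | Tablet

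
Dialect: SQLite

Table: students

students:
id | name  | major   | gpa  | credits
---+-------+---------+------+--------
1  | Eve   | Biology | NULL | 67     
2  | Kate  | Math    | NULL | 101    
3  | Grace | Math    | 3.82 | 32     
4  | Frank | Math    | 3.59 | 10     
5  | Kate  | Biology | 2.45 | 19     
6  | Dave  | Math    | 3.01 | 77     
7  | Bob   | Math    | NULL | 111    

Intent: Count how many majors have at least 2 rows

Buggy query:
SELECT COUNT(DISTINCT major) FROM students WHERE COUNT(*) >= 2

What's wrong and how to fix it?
Bug: WHERE filters individual rows, not groups, so a group-level COUNT is invalid there

Fix: Group first with HAVING COUNT(*) >= 2, then COUNT the resulting groups

Corrected query:
SELECT COUNT(*) FROM (SELECT major FROM students GROUP BY major HAVING COUNT(*) >= 2)

Result:
COUNT(*)
--------
2       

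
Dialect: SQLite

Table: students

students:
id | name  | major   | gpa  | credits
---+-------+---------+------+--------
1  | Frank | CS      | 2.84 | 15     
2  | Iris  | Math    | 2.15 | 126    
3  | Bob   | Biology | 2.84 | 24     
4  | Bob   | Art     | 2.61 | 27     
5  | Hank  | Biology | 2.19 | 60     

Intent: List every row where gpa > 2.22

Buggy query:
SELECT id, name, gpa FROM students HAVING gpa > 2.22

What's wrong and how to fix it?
Bug: This is a non-aggregate query (no GROUP BY, no aggregates), so in SQLite the HAVING clause is invalid here; a row-level condition belongs in WHERE

Fix: Replace HAVING with WHERE since the condition applies to individual rows

Corrected query:
SELECT id, name, gpa FROM students WHERE gpa > 2.22

Result:
id | name  | gpa 
---+-------+-----
1  | Frank | 2.84
3  | Bob   | 2.84
4  | Bob   | 2.61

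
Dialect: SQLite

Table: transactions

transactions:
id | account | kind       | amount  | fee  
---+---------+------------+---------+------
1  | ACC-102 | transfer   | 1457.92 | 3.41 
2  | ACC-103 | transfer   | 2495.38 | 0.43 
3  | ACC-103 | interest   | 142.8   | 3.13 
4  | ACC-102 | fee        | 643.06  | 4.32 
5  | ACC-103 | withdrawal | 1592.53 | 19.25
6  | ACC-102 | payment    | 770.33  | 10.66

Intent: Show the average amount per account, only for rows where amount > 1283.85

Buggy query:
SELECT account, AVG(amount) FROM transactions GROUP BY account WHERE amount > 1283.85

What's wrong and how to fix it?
Bug: Row-level WHERE must come before GROUP BY in the clause order

Fix: Move the WHERE clause before GROUP BY

Corrected query:
SELECT account, AVG(amount) FROM transactions WHERE amount > 1283.85 GROUP BY account

Result:
account | AVG(amount)
--------+------------
ACC-102 | 1457.92    
ACC-103 | 2043.955   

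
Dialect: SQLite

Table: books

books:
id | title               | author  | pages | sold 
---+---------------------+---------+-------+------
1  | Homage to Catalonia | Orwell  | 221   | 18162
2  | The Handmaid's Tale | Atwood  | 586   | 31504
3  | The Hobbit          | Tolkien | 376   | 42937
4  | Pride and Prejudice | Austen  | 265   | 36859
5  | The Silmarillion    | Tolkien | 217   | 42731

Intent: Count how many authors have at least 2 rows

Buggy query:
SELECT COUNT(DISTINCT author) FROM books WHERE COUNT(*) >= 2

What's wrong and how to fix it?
Bug: WHERE filters individual rows, not groups, so a group-level COUNT is invalid there

Fix: Group first with HAVING COUNT(*) >= 2, then COUNT the resulting groups

Corrected query:
SELECT COUNT(*) FROM (SELECT author FROM books GROUP BY author HAVING COUNT(*) >= 2)

Result:
COUNT(*)
--------
1       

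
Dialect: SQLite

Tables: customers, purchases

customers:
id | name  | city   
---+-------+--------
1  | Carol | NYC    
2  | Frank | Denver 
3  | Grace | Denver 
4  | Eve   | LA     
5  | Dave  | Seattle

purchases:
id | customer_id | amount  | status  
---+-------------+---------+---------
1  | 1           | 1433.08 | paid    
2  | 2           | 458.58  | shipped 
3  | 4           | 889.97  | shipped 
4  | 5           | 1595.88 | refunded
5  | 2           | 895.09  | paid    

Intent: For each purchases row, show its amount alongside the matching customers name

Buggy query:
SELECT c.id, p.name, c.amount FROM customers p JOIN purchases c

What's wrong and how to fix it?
Bug: JOIN with no ON clause produces a cartesian product; every purchases row pairs with every customers row

Fix: Specify the join condition linking the foreign key to the parent id

Corrected query:
SELECT c.id, p.name, c.amount FROM customers p JOIN purchases c ON c.customer_id = p.id

Result:
id | name  | amount 
---+-------+--------
1  | Carol | 1433.08
2  | Frank | 458.58 
3  | Eve   | 889.97 
4  | Dave  | 1595.88
5  | Frank | 895.09 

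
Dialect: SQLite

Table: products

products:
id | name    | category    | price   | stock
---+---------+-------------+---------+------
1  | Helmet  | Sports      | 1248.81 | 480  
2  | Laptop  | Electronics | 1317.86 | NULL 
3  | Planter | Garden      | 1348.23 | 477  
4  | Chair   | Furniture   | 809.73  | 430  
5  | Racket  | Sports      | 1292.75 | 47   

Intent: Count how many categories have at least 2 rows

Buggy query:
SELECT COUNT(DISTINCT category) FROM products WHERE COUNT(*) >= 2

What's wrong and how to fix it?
Bug: WHERE filters individual rows, not groups, so a group-level COUNT is invalid there

Fix: Use a subquery that GROUPs and filters with HAVING, then count its rows

Corrected query:
SELECT COUNT(*) FROM (SELECT category FROM products GROUP BY category HAVING COUNT(*) >= 2)

Result:
COUNT(*)
--------
1       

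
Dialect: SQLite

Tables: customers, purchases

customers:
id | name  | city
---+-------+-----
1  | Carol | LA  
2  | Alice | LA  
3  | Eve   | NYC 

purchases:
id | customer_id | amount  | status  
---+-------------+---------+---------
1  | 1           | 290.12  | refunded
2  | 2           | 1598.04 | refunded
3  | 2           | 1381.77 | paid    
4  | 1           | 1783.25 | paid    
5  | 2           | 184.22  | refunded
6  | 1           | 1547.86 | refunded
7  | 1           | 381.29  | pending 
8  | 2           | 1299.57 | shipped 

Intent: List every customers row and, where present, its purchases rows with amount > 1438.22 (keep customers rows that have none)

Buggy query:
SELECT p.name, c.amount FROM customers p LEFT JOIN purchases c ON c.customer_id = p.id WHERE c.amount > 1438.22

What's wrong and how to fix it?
Bug: Filtering c.amount in WHERE discards the NULL rows produced by LEFT JOIN, turning it into an inner join

Fix: Move the right-table condition into the ON clause so unmatched parents are kept

Corrected query:
SELECT p.name, c.amount FROM customers p LEFT JOIN purchases c ON c.customer_id = p.id AND c.amount > 1438.22

Result:
name  | amount 
------+--------
Carol | 1547.86
Carol | 1783.25
Alice | 1598.04
Eve   | NULL   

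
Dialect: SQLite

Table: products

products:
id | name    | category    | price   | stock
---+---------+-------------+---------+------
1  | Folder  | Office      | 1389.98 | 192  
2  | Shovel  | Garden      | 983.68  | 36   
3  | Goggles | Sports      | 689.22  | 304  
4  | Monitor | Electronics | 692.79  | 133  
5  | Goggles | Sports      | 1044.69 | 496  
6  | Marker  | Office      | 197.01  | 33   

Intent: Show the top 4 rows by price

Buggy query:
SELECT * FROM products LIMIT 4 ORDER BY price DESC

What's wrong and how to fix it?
Bug: ORDER BY cannot follow LIMIT; LIMIT is the final clause

Fix: Swap the clauses: ORDER BY first, then LIMIT

Corrected query:
SELECT * FROM products ORDER BY price DESC LIMIT 4

Result:
id | name    | category    | price   | stock
---+---------+-------------+---------+------
1  | Folder  | Office      | 1389.98 | 192  
5  | Goggles | Sports      | 1044.69 | 496  
2  | Shovel  | Garden      | 983.68  | 36   
4  | Monitor | Electronics | 692.79  | 133  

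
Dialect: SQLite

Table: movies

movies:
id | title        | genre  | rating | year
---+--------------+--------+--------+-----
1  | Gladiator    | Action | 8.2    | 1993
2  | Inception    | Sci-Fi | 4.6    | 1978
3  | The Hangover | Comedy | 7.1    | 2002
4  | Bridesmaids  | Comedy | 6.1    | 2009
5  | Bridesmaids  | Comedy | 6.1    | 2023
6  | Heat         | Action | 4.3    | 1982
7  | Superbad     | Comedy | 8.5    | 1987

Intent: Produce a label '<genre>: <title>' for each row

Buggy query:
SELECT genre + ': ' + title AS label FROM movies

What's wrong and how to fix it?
Bug: SQLite uses || for string concatenation; + coerces text to numbers (yielding 0)

Fix: Use the || operator for string concatenation

Corrected query:
SELECT genre || ': ' || title AS label FROM movies

Result:
label               
--------------------
Action: Gladiator   
Sci-Fi: Inception   
Comedy: The Hangover
Comedy: Bridesmaids 
Comedy: Bridesmaids 
Action: Heat        
Comedy: Superbad    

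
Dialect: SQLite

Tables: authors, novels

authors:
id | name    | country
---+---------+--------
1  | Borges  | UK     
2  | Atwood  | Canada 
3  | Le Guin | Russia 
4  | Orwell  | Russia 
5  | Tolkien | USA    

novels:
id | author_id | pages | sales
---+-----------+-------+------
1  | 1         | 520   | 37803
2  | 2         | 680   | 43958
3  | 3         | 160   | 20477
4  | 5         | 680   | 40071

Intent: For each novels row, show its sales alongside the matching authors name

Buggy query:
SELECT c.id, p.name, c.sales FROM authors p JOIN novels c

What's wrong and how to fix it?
Bug: JOIN with no ON clause produces a cartesian product; every novels row pairs with every authors row

Fix: Add ON c.author_id = p.id to the JOIN

Corrected query:
SELECT c.id, p.name, c.sales FROM authors p JOIN novels c ON c.author_id = p.id

Result:
id | name    | sales
---+---------+------
1  | Borges  | 37803
2  | Atwood  | 43958
3  | Le Guin | 20477
4  | Tolkien | 40071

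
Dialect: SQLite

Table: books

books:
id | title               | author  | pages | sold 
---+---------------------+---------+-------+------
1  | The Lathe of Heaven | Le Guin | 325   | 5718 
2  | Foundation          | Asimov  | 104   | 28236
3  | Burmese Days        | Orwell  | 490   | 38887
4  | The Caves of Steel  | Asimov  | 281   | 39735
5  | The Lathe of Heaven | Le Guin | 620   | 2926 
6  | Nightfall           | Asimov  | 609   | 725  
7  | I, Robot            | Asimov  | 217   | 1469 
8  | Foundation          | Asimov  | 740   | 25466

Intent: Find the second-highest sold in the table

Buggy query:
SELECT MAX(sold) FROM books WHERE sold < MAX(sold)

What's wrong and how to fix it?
Bug: MAX(sold) on the right of the comparison is an aggregate-in-WHERE error

Fix: Compute the overall MAX in a subquery, then take MAX of rows below it

Corrected query:
SELECT MAX(sold) FROM books WHERE sold < (SELECT MAX(sold) FROM books)

Result:
MAX(sold)
---------
38887    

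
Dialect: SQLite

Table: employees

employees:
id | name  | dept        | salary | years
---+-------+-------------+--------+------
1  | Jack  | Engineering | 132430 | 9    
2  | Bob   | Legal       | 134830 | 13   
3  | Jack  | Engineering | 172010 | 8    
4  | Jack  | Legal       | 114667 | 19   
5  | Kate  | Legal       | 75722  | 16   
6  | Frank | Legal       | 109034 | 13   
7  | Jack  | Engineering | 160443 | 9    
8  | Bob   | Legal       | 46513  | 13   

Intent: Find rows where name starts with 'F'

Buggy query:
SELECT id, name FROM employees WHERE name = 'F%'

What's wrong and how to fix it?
Bug: Wildcards only work with LIKE; '=' treats '%' as a literal character

Fix: Use LIKE for wildcard pattern matching

Corrected query:
SELECT id, name FROM employees WHERE name LIKE 'F%'

Result:
id | name 
---+------
6  | Frank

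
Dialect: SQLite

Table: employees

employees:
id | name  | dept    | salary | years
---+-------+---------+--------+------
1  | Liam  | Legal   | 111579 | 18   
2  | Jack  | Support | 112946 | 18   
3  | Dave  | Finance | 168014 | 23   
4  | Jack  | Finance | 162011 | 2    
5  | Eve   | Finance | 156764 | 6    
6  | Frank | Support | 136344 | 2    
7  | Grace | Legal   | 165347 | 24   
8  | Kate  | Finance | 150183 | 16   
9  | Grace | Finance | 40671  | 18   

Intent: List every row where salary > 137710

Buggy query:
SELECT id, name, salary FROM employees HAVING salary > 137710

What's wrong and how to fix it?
Bug: HAVING filters the output of aggregation, but this query has no GROUP BY and no aggregate functions, so SQLite rejects it (HAVING clause on a non-aggregate query); the condition here is per row

Fix: Replace HAVING with WHERE since the condition applies to individual rows

Corrected query:
SELECT id, name, salary FROM employees WHERE salary > 137710

Result:
id | name  | salary
---+-------+-------
3  | Dave  | 168014
4  | Jack  | 162011
5  | Eve   | 156764
7  | Grace | 165347
8  | Kate  | 150183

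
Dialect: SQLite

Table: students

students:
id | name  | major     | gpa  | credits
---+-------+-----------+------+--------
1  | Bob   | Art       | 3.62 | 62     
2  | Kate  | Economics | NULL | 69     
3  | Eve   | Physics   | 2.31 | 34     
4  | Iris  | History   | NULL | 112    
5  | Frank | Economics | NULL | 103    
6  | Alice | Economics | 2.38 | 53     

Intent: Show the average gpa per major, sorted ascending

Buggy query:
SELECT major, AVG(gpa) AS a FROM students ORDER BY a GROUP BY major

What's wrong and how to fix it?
Bug: GROUP BY must precede ORDER BY

Fix: Move ORDER BY to the end, after GROUP BY

Corrected query:
SELECT major, AVG(gpa) AS a FROM students GROUP BY major ORDER BY a

Result:
major     | a   
----------+-----
History   | NULL
Physics   | 2.31
Economics | 2.38
Art       | 3.62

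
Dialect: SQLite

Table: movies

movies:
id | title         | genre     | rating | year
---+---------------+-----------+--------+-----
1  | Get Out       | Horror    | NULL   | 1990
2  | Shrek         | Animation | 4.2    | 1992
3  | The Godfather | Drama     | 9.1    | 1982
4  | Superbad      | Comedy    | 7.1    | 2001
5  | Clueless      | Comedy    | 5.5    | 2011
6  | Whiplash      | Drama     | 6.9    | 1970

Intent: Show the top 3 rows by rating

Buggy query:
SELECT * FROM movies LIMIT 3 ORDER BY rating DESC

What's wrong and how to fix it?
Bug: LIMIT must come after ORDER BY

Fix: Swap the clauses: ORDER BY first, then LIMIT

Corrected query:
SELECT * FROM movies ORDER BY rating DESC LIMIT 3

Result:
id | title         | genre  | rating | year
---+---------------+--------+--------+-----
3  | The Godfather | Drama  | 9.1    | 1982
4  | Superbad      | Comedy | 7.1    | 2001
6  | Whiplash      | Drama  | 6.9    | 1970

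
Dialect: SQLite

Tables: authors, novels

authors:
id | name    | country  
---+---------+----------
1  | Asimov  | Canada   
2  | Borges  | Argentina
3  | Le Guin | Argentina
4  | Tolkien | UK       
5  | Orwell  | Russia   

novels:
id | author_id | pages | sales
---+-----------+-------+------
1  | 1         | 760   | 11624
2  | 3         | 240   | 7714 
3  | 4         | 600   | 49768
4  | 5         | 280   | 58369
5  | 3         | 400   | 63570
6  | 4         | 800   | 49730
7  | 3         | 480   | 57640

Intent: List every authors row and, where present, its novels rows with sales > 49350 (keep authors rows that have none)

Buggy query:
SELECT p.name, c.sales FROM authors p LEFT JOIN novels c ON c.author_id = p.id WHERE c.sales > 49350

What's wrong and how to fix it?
Bug: Filtering c.sales in WHERE discards the NULL rows produced by LEFT JOIN, turning it into an inner join

Fix: Move the right-table condition into the ON clause so unmatched parents are kept

Corrected query:
SELECT p.name, c.sales FROM authors p LEFT JOIN novels c ON c.author_id = p.id AND c.sales > 49350

Result:
name    | sales
--------+------
Asimov  | NULL 
Borges  | NULL 
Le Guin | 57640
Le Guin | 63570
Tolkien | 49730
Tolkien | 49768
Orwell  | 58369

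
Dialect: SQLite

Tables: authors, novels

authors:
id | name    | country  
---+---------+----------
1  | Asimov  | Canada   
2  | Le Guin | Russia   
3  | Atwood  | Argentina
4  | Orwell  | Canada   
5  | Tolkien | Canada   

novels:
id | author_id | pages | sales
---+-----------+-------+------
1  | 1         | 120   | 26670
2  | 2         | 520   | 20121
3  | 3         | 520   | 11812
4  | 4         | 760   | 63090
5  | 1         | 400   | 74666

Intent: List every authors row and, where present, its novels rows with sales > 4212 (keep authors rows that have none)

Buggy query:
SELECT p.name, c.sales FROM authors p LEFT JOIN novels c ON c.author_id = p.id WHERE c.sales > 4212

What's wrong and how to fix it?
Bug: A WHERE condition on the right-hand table after LEFT JOIN drops unmatched parents

Fix: Move the right-table condition into the ON clause so unmatched parents are kept

Corrected query:
SELECT p.name, c.sales FROM authors p LEFT JOIN novels c ON c.author_id = p.id AND c.sales > 4212

Result:
name    | sales
--------+------
Asimov  | 26670
Asimov  | 74666
Le Guin | 20121
Atwood  | 11812
Orwell  | 63090
Tolkien | NULL 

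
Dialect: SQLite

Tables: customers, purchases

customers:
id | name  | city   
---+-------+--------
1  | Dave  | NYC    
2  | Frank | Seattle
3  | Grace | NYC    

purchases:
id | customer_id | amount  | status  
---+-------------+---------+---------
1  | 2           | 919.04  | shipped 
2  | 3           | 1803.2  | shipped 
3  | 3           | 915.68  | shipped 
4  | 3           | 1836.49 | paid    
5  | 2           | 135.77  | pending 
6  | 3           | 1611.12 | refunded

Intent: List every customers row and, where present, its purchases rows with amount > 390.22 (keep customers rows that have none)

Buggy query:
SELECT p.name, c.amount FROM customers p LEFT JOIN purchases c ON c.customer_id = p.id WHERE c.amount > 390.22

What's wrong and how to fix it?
Bug: A WHERE condition on the right-hand table after LEFT JOIN drops unmatched parents

Fix: Put 'c.amount > 390.22' in the JOIN's ON clause instead of WHERE

Corrected query:
SELECT p.name, c.amount FROM customers p LEFT JOIN purchases c ON c.customer_id = p.id AND c.amount > 390.22

Result:
name  | amount 
------+--------
Dave  | NULL   
Frank | 919.04 
Grace | 915.68 
Grace | 1611.12
Grace | 1803.2 
Grace | 1836.49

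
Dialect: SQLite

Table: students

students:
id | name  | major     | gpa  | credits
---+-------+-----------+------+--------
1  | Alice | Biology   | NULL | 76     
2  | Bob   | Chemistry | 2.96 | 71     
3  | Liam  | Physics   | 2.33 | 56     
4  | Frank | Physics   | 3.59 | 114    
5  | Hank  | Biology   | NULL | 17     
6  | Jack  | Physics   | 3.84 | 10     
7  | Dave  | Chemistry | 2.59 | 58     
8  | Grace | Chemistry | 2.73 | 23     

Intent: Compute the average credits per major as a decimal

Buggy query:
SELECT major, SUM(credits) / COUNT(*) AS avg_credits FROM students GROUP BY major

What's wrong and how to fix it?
Bug: Both operands are integers, so '/' performs integer division and truncates

Fix: Cast one side to REAL so the division keeps the fractional part

Corrected query:
SELECT major, SUM(credits) * 1.0 / COUNT(*) AS avg_credits FROM students GROUP BY major

Result:
major     | avg_credits
----------+------------
Biology   | 46.5       
Chemistry | 50.666667  
Physics   | 60         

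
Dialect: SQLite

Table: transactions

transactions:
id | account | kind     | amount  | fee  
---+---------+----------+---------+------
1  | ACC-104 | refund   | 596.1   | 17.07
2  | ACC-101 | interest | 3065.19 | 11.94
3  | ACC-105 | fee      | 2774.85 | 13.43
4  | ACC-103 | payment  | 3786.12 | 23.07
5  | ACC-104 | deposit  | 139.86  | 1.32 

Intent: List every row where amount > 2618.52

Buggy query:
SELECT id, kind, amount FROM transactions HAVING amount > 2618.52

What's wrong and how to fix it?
Bug: HAVING filters the output of aggregation, but this query has no GROUP BY and no aggregate functions, so SQLite rejects it (HAVING clause on a non-aggregate query); the condition here is per row

Fix: Replace HAVING with WHERE since the condition applies to individual rows

Corrected query:
SELECT id, kind, amount FROM transactions WHERE amount > 2618.52

Result:
id | kind     | amount 
---+----------+--------
2  | interest | 3065.19
3  | fee      | 2774.85
4  | payment  | 3786.12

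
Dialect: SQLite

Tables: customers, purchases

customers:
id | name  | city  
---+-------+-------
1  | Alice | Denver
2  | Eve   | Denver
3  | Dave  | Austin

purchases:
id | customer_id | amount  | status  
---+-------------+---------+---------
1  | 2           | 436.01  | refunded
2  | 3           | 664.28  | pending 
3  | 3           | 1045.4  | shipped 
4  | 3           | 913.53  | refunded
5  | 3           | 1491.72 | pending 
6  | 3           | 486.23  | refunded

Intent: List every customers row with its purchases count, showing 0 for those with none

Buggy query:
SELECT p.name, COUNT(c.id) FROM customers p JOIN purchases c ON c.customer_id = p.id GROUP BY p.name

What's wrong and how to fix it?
Bug: INNER JOIN drops customers rows that have no matching purchases rows

Fix: Use LEFT JOIN so parents without children still appear (COUNT(c.id) gives 0)

Corrected query:
SELECT p.name, COUNT(c.id) FROM customers p LEFT JOIN purchases c ON c.customer_id = p.id GROUP BY p.name

Result:
name  | COUNT(c.id)
------+------------
Alice | 0          
Dave  | 5          
Eve   | 1          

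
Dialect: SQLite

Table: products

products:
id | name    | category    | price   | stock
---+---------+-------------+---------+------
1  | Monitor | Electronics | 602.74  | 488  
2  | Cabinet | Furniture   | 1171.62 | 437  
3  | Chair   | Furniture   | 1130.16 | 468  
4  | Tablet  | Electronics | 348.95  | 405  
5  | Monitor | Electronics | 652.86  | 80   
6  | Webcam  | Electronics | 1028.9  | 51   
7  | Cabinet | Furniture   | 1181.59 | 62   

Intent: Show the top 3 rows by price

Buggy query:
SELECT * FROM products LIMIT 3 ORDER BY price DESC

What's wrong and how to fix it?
Bug: LIMIT must come after ORDER BY

Fix: Sort with ORDER BY, then apply LIMIT

Corrected query:
SELECT * FROM products ORDER BY price DESC LIMIT 3

Result:
id | name    | category  | price   | stock
---+---------+-----------+---------+------
7  | Cabinet | Furniture | 1181.59 | 62   
2  | Cabinet | Furniture | 1171.62 | 437  
3  | Chair   | Furniture | 1130.16 | 468  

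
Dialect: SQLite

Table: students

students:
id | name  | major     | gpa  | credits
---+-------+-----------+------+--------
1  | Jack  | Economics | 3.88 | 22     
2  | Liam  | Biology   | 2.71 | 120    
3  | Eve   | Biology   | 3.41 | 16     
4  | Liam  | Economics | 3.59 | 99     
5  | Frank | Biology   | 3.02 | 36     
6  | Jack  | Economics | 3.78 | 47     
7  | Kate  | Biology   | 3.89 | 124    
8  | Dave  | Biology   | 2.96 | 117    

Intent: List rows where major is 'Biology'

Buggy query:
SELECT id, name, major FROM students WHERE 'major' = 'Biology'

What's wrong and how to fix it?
Bug: Single quotes denote string literals in SQL; the column name is being compared as a constant string

Fix: Reference the column as major without single quotes

Corrected query:
SELECT id, name, major FROM students WHERE major = 'Biology'

Result:
id | name  | major  
---+-------+--------
2  | Liam  | Biology
3  | Eve   | Biology
5  | Frank | Biology
7  | Kate  | Biology
8  | Dave  | Biology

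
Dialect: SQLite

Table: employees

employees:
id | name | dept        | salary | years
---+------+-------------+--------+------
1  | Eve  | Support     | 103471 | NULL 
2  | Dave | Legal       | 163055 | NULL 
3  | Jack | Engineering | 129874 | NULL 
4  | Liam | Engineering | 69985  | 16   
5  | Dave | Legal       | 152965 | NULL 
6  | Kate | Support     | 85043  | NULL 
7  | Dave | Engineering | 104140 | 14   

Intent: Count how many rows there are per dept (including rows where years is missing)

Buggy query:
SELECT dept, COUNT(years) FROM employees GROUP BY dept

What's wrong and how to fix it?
Bug: COUNT(years) skips NULLs, so groups with missing years are undercounted

Fix: Replace COUNT(years) with COUNT(*)

Corrected query:
SELECT dept, COUNT(*) FROM employees GROUP BY dept

Result:
dept        | COUNT(*)
------------+---------
Engineering | 3       
Legal       | 2       
Support     | 2       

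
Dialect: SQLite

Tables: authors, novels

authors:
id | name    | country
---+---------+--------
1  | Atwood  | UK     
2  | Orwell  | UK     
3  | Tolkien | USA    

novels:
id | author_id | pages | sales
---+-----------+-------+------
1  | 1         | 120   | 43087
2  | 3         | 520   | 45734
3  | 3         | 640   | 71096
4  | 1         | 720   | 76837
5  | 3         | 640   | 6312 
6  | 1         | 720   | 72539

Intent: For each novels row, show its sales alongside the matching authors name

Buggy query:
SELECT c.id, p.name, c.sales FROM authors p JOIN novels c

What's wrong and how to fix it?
Bug: JOIN with no ON clause produces a cartesian product; every novels row pairs with every authors row

Fix: Add ON c.author_id = p.id to the JOIN

Corrected query:
SELECT c.id, p.name, c.sales FROM authors p JOIN novels c ON c.author_id = p.id

Result:
id | name    | sales
---+---------+------
1  | Atwood  | 43087
2  | Tolkien | 45734
3  | Tolkien | 71096
4  | Atwood  | 76837
5  | Tolkien | 6312 
6  | Atwood  | 72539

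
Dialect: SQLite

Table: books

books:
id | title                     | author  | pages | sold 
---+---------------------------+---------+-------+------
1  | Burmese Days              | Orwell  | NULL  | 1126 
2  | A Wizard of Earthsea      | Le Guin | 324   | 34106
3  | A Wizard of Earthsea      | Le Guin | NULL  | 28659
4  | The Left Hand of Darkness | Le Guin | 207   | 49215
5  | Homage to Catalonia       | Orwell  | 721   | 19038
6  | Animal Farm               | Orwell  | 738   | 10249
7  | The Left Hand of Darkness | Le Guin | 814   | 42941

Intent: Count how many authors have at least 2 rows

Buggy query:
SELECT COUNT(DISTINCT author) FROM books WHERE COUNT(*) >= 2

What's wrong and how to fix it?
Bug: WHERE filters individual rows, not groups, so a group-level COUNT is invalid there

Fix: Use a subquery that GROUPs and filters with HAVING, then count its rows

Corrected query:
SELECT COUNT(*) FROM (SELECT author FROM books GROUP BY author HAVING COUNT(*) >= 2)

Result:
COUNT(*)
--------
2       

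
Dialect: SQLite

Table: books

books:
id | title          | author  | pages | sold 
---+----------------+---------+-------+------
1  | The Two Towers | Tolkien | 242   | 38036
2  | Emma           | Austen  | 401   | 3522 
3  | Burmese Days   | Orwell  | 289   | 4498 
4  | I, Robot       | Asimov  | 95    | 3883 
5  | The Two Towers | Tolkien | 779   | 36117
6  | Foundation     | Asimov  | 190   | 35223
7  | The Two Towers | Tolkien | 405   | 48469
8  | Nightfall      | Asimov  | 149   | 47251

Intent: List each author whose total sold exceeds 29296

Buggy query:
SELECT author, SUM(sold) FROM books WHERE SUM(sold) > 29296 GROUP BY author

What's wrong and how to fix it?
Bug: WHERE runs before GROUP BY, so aggregates aren't available there

Fix: Move the aggregate condition to a HAVING clause

Corrected query:
SELECT author, SUM(sold) FROM books GROUP BY author HAVING SUM(sold) > 29296

Result:
author  | SUM(sold)
--------+----------
Asimov  | 86357    
Tolkien | 122622   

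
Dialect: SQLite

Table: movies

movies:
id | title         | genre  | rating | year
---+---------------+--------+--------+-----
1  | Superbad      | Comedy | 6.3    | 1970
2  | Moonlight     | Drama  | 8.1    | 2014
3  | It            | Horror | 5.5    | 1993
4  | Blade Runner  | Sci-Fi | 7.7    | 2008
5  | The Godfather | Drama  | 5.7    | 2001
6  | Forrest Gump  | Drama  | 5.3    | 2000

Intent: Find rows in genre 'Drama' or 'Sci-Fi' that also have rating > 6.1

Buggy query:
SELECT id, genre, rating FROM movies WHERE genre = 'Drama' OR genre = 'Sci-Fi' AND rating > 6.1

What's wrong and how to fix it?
Bug: AND binds tighter than OR, so this parses as genre = 'Drama' OR (genre = 'Sci-Fi' AND rating > 6.1)

Fix: Add parentheses around the OR so the AND applies to both alternatives

Corrected query:
SELECT id, genre, rating FROM movies WHERE (genre = 'Drama' OR genre = 'Sci-Fi') AND rating > 6.1

Result:
id | genre  | rating
---+--------+-------
2  | Drama  | 8.1   
4  | Sci-Fi | 7.7   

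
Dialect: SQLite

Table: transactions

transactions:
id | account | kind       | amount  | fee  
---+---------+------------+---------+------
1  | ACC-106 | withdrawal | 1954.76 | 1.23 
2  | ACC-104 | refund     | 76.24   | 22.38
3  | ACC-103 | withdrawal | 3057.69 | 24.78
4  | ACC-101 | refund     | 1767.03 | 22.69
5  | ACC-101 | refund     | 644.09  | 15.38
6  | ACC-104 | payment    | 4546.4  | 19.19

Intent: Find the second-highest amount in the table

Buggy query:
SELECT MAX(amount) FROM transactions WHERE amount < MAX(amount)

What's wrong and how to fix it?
Bug: The inner MAX is an aggregate inside WHERE, which is not allowed

Fix: Put the inner MAX in a scalar subquery

Corrected query:
SELECT MAX(amount) FROM transactions WHERE amount < (SELECT MAX(amount) FROM transactions)

Result:
MAX(amount)
-----------
3057.69    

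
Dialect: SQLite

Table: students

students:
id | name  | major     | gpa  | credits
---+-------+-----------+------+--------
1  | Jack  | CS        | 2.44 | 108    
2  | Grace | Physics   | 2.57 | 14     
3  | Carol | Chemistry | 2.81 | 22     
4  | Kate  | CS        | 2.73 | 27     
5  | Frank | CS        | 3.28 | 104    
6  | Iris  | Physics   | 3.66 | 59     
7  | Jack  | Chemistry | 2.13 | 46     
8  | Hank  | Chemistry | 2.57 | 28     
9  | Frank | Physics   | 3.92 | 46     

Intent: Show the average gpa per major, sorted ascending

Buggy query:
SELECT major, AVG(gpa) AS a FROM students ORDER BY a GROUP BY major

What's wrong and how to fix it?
Bug: ORDER BY appears before GROUP BY; SQL clause order requires GROUP BY first

Fix: Move ORDER BY to the end, after GROUP BY

Corrected query:
SELECT major, AVG(gpa) AS a FROM students GROUP BY major ORDER BY a

Result:
major     | a       
----------+---------
Chemistry | 2.503333
CS        | 2.816667
Physics   | 3.383333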